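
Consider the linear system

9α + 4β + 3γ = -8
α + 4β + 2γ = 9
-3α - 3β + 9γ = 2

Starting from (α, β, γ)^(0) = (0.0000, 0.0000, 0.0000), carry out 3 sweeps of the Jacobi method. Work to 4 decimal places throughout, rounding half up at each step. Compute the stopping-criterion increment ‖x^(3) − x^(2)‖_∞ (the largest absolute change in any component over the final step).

Iteration 1:
  α = (-8 - (4)·0.0000 - (3)·0.0000) / (9) = -0.8889
  β = (9 - (1)·0.0000 - (2)·0.0000) / (4) = 2.2500
  γ = (2 - (-3)·0.0000 - (-3)·0.0000) / (9) = 0.2222
Iteration 2:
  α = (-8 - (4)·2.2500 - (3)·0.2222) / (9) = -1.9630
  β = (9 - (1)·-0.8889 - (2)·0.2222) / (4) = 2.3611
  γ = (2 - (-3)·-0.8889 - (-3)·2.2500) / (9) = 0.6759
Iteration 3:
  α = (-8 - (4)·2.3611 - (3)·0.6759) / (9) = -2.1636
  β = (9 - (1)·-1.9630 - (2)·0.6759) / (4) = 2.4028
  γ = (2 - (-3)·-1.9630 - (-3)·2.3611) / (9) = 0.3549
Change: (-0.2006, 0.0417, -0.3210) → max |·| = 0.3210

0.3210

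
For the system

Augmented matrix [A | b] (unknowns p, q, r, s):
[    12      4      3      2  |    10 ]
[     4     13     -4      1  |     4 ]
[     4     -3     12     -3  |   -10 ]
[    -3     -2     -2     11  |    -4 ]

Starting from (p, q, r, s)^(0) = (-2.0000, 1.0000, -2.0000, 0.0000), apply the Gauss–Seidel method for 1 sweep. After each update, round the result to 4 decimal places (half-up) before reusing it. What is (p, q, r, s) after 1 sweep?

(1.0000, -0.6154, -1.3205, -0.4429)

Iteration 1:
  p = (10 - (4)·1.0000 - (3)·-2.0000 - (2)·0.0000) / (12) = 1.0000
  q = (4 - (4)·1.0000 - (-4)·-2.0000 - (1)·0.0000) / (13) = -0.6154
  r = (-10 - (4)·1.0000 - (-3)·-0.6154 - (-3)·0.0000) / (12) = -1.3205
  s = (-4 - (-3)·1.0000 - (-2)·-0.6154 - (-2)·-1.3205) / (11) = -0.4429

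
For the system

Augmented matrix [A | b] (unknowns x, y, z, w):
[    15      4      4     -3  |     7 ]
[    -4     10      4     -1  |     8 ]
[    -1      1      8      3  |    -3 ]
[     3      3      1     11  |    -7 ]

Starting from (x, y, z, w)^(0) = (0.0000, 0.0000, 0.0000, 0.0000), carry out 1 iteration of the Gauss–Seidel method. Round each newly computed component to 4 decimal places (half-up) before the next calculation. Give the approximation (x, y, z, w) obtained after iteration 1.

(0.4667, 0.9867, -0.4400, -0.9927)

Iteration 1:
  x = (7 - (4)·0.0000 - (4)·0.0000 - (-3)·0.0000) / (15) = 0.4667
  y = (8 - (-4)·0.4667 - (4)·0.0000 - (-1)·0.0000) / (10) = 0.9867
  z = (-3 - (-1)·0.4667 - (1)·0.9867 - (3)·0.0000) / (8) = -0.4400
  w = (-7 - (3)·0.4667 - (3)·0.9867 - (1)·-0.4400) / (11) = -0.9927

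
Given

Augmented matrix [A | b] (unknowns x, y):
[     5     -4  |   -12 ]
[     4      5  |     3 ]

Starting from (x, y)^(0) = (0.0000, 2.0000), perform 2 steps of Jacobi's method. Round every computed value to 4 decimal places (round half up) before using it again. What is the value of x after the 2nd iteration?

-1.9200

Iteration 1:
  x = (-12 - (-4)·2.0000) / (5) = -0.8000
  y = (3 - (4)·0.0000) / (5) = 0.6000
Iteration 2:
  x = (-12 - (-4)·0.6000) / (5) = -1.9200
  y = (3 - (4)·-0.8000) / (5) = 1.2400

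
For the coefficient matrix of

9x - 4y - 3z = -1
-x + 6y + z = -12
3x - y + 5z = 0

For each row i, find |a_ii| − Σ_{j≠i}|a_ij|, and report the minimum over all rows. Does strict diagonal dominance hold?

1

row 1: |9| − (4+3) = 2
row 2: |6| − (1+1) = 4
row 3: |5| − (3+1) = 1
minimum over rows = 1 → strictly diagonally dominant (convergence guaranteed)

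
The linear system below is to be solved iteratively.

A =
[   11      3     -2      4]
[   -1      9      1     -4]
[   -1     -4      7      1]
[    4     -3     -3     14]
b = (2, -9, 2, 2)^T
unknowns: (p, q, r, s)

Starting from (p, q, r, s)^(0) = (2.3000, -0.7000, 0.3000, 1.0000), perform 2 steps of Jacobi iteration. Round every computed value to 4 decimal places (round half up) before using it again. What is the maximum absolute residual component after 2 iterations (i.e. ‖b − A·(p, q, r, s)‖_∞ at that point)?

4.2082

Iteration 1:
  p = (2 - (3)·-0.7000 - (-2)·0.3000 - (4)·1.0000) / (11) = 0.0636
  q = (-9 - (-1)·2.3000 - (1)·0.3000 - (-4)·1.0000) / (9) = -0.3333
  r = (2 - (-1)·2.3000 - (-4)·-0.7000 - (1)·1.0000) / (7) = 0.0714
  s = (2 - (4)·2.3000 - (-3)·-0.7000 - (-3)·0.3000) / (14) = -0.6000
Iteration 2:
  p = (2 - (3)·-0.3333 - (-2)·0.0714 - (4)·-0.6000) / (11) = 0.5039
  q = (-9 - (-1)·0.0636 - (1)·0.0714 - (-4)·-0.6000) / (9) = -1.2675
  r = (2 - (-1)·0.0636 - (-4)·-0.3333 - (1)·-0.6000) / (7) = 0.1901
  s = (2 - (4)·0.0636 - (-3)·-0.3333 - (-3)·0.0714) / (14) = 0.0686
Residual b − A·x = (0.3654, 2.9957, -3.9654, -4.2082); ∞-norm = 4.2082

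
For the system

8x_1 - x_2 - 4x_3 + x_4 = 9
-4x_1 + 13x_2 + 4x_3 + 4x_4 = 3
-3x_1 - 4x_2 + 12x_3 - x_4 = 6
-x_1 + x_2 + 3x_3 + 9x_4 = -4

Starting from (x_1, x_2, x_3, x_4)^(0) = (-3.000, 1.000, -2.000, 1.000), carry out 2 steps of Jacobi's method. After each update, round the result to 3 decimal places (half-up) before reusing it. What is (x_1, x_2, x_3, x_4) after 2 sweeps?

(1.188, 0.286, 0.384, -0.443)

Iteration 1:
  x_1 = (9 - (-1)·1.000 - (-4)·-2.000 - (1)·1.000) / (8) = 0.125
  x_2 = (3 - (-4)·-3.000 - (4)·-2.000 - (4)·1.000) / (13) = -0.385
  x_3 = (6 - (-3)·-3.000 - (-4)·1.000 - (-1)·1.000) / (12) = 0.167
  x_4 = (-4 - (-1)·-3.000 - (1)·1.000 - (3)·-2.000) / (9) = -0.222
Iteration 2:
  x_1 = (9 - (-1)·-0.385 - (-4)·0.167 - (1)·-0.222) / (8) = 1.188
  x_2 = (3 - (-4)·0.125 - (4)·0.167 - (4)·-0.222) / (13) = 0.286
  x_3 = (6 - (-3)·0.125 - (-4)·-0.385 - (-1)·-0.222) / (12) = 0.384
  x_4 = (-4 - (-1)·0.125 - (1)·-0.385 - (3)·0.167) / (9) = -0.443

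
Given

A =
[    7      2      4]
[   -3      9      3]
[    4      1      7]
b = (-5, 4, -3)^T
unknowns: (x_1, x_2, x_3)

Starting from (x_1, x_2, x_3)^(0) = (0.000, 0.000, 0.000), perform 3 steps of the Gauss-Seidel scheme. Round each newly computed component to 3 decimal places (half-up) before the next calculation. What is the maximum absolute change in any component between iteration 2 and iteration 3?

0.011

Iteration 1:
  x_1 = (-5 - (2)·0.000 - (4)·0.000) / (7) = -0.714
  x_2 = (4 - (-3)·-0.714 - (3)·0.000) / (9) = 0.206
  x_3 = (-3 - (4)·-0.714 - (1)·0.206) / (7) = -0.050
Iteration 2:
  x_1 = (-5 - (2)·0.206 - (4)·-0.050) / (7) = -0.745
  x_2 = (4 - (-3)·-0.745 - (3)·-0.050) / (9) = 0.213
  x_3 = (-3 - (4)·-0.745 - (1)·0.213) / (7) = -0.033
Iteration 3:
  x_1 = (-5 - (2)·0.213 - (4)·-0.033) / (7) = -0.756
  x_2 = (4 - (-3)·-0.756 - (3)·-0.033) / (9) = 0.203
  x_3 = (-3 - (4)·-0.756 - (1)·0.203) / (7) = -0.026
Change: (-0.011, -0.010, 0.007) → max |·| = 0.011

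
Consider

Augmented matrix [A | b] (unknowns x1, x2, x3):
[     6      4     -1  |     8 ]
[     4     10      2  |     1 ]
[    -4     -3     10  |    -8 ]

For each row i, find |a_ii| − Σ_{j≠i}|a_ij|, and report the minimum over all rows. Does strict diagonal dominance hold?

row 1: |6| − (4+1) = 1
row 2: |10| − (4+2) = 4
row 3: |10| − (4+3) = 3
minimum over rows = 1 → strictly diagonally dominant (convergence guaranteed)

1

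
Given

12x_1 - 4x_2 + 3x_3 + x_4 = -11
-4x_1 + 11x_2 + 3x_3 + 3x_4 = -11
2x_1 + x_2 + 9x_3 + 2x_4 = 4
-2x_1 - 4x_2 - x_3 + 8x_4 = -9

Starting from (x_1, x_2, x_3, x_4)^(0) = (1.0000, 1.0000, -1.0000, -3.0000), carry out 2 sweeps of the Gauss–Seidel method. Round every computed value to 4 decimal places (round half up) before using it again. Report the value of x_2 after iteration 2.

-1.4388

Iteration 1:
  x_1 = (-11 - (-4)·1.0000 - (3)·-1.0000 - (1)·-3.0000) / (12) = -0.0833
  x_2 = (-11 - (-4)·-0.0833 - (3)·-1.0000 - (3)·-3.0000) / (11) = 0.0606
  x_3 = (4 - (2)·-0.0833 - (1)·0.0606 - (2)·-3.0000) / (9) = 1.1229
  x_4 = (-9 - (-2)·-0.0833 - (-4)·0.0606 - (-1)·1.1229) / (8) = -0.9752
Iteration 2:
  x_1 = (-11 - (-4)·0.0606 - (3)·1.1229 - (1)·-0.9752) / (12) = -1.0959
  x_2 = (-11 - (-4)·-1.0959 - (3)·1.1229 - (3)·-0.9752) / (11) = -1.4388
  x_3 = (4 - (2)·-1.0959 - (1)·-1.4388 - (2)·-0.9752) / (9) = 1.0646
  x_4 = (-9 - (-2)·-1.0959 - (-4)·-1.4388 - (-1)·1.0646) / (8) = -1.9853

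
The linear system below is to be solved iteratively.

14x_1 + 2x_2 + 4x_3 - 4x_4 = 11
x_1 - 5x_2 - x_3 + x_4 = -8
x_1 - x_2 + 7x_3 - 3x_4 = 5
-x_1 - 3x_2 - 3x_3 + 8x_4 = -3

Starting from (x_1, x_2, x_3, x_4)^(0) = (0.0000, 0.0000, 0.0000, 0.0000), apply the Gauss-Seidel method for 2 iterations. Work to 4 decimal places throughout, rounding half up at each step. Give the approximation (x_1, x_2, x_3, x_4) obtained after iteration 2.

(0.4915, 1.6681, 1.1832, 0.7557)

Iteration 1:
  x_1 = (11 - (2)·0.0000 - (4)·0.0000 - (-4)·0.0000) / (14) = 0.7857
  x_2 = (-8 - (1)·0.7857 - (-1)·0.0000 - (1)·0.0000) / (-5) = 1.7571
  x_3 = (5 - (1)·0.7857 - (-1)·1.7571 - (-3)·0.0000) / (7) = 0.8531
  x_4 = (-3 - (-1)·0.7857 - (-3)·1.7571 - (-3)·0.8531) / (8) = 0.7020
Iteration 2:
  x_1 = (11 - (2)·1.7571 - (4)·0.8531 - (-4)·0.7020) / (14) = 0.4915
  x_2 = (-8 - (1)·0.4915 - (-1)·0.8531 - (1)·0.7020) / (-5) = 1.6681
  x_3 = (5 - (1)·0.4915 - (-1)·1.6681 - (-3)·0.7020) / (7) = 1.1832
  x_4 = (-3 - (-1)·0.4915 - (-3)·1.6681 - (-3)·1.1832) / (8) = 0.7557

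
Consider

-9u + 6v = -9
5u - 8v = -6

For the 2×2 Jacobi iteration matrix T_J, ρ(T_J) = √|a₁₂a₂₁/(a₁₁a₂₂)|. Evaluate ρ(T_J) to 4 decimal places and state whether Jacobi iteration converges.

a₁₂a₂₁/(a₁₁a₂₂) = (6)·(5) / ((-9)·(-8)) = 0.416667
ρ = √|0.416667| = √0.416667 = 0.6455
ρ < 1, so Jacobi converges

0.6455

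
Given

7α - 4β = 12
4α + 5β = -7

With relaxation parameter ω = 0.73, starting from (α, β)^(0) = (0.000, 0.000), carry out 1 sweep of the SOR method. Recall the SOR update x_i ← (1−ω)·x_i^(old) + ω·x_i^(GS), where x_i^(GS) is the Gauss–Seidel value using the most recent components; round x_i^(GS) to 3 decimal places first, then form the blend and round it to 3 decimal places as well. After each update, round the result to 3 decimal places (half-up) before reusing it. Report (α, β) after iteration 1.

(1.251, -1.753)

Iteration 1:
  α: GS value = (12 - (-4)·0.000) / (7) = 1.714;  α ← (1−ω)·0.000 + ω·1.714 = 1.251
  β: GS value = (-7 - (4)·1.251) / (5) = -2.401;  β ← (1−ω)·0.000 + ω·-2.401 = -1.753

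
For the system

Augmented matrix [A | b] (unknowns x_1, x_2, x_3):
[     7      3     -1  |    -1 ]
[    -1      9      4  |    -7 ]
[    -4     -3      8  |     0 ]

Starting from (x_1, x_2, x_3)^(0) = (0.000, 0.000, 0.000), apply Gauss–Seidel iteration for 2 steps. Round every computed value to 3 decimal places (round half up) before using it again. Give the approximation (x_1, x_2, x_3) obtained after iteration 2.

(0.145, -0.598, -0.152)

Iteration 1:
  x_1 = (-1 - (3)·0.000 - (-1)·0.000) / (7) = -0.143
  x_2 = (-7 - (-1)·-0.143 - (4)·0.000) / (9) = -0.794
  x_3 = (0 - (-4)·-0.143 - (-3)·-0.794) / (8) = -0.369
Iteration 2:
  x_1 = (-1 - (3)·-0.794 - (-1)·-0.369) / (7) = 0.145
  x_2 = (-7 - (-1)·0.145 - (4)·-0.369) / (9) = -0.598
  x_3 = (0 - (-4)·0.145 - (-3)·-0.598) / (8) = -0.152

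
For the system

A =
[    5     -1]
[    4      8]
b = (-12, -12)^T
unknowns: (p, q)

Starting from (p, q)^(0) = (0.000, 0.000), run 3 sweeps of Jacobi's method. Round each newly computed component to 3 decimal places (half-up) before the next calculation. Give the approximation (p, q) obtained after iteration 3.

Iteration 1:
  p = (-12 - (-1)·0.000) / (5) = -2.400
  q = (-12 - (4)·0.000) / (8) = -1.500
Iteration 2:
  p = (-12 - (-1)·-1.500) / (5) = -2.700
  q = (-12 - (4)·-2.400) / (8) = -0.300
Iteration 3:
  p = (-12 - (-1)·-0.300) / (5) = -2.460
  q = (-12 - (4)·-2.700) / (8) = -0.150

(-2.460, -0.150)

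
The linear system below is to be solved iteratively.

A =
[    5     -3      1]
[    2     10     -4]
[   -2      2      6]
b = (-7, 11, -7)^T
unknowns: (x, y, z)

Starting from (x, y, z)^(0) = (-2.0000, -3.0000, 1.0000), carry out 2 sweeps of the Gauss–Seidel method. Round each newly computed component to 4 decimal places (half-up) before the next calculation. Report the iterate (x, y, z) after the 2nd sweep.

(0.5133, -0.2133, -0.9245)

Iteration 1:
  x = (-7 - (-3)·-3.0000 - (1)·1.0000) / (5) = -3.4000
  y = (11 - (2)·-3.4000 - (-4)·1.0000) / (10) = 2.1800
  z = (-7 - (-2)·-3.4000 - (2)·2.1800) / (6) = -3.0267
Iteration 2:
  x = (-7 - (-3)·2.1800 - (1)·-3.0267) / (5) = 0.5133
  y = (11 - (2)·0.5133 - (-4)·-3.0267) / (10) = -0.2133
  z = (-7 - (-2)·0.5133 - (2)·-0.2133) / (6) = -0.9245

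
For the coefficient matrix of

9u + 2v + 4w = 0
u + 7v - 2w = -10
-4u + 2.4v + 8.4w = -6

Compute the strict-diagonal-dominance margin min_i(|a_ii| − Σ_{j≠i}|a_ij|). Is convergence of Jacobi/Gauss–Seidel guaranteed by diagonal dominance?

2

row 1: |9| − (2+4) = 3
row 2: |7| − (1+2) = 4
row 3: |8.4| − (4+2.4) = 2
minimum over rows = 2 → strictly diagonally dominant (convergence guaranteed)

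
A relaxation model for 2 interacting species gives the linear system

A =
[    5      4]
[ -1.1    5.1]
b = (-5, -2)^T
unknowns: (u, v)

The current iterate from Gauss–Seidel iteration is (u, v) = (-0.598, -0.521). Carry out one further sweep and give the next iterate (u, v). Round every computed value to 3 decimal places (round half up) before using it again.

(-0.583, -0.518)

One sweep:
  u = (-5 - (4)·-0.521) / (5) = -0.583
  v = (-2 - (-1.1)·-0.583) / (5.1) = -0.518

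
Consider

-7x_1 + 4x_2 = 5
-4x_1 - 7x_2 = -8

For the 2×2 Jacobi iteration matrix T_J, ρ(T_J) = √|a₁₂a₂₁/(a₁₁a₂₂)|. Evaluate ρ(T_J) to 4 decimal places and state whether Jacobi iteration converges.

0.5714

a₁₂a₂₁/(a₁₁a₂₂) = (4)·(-4) / ((-7)·(-7)) = -0.326531
ρ = √|-0.326531| = √0.326531 = 0.5714
ρ < 1, so Jacobi converges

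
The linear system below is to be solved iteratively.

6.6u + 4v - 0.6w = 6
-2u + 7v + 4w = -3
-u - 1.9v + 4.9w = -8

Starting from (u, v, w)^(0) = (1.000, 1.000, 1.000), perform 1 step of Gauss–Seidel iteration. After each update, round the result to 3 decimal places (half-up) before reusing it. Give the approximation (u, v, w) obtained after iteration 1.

(0.394, -0.887, -1.896)

Iteration 1:
  u = (6 - (4)·1.000 - (-0.6)·1.000) / (6.6) = 0.394
  v = (-3 - (-2)·0.394 - (4)·1.000) / (7) = -0.887
  w = (-8 - (-1)·0.394 - (-1.9)·-0.887) / (4.9) = -1.896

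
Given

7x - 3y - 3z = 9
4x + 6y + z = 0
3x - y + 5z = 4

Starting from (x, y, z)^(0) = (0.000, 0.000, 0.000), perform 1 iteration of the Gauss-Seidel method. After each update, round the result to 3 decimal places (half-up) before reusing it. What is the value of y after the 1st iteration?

-0.857

Iteration 1:
  x = (9 - (-3)·0.000 - (-3)·0.000) / (7) = 1.286
  y = (0 - (4)·1.286 - (1)·0.000) / (6) = -0.857
  z = (4 - (3)·1.286 - (-1)·-0.857) / (5) = -0.143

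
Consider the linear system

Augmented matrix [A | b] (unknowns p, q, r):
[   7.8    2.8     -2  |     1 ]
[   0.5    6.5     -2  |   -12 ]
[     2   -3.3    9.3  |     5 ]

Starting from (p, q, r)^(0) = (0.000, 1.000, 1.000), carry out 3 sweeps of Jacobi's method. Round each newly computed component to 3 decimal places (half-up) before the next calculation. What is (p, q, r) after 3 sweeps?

Iteration 1:
  p = (1 - (2.8)·1.000 - (-2)·1.000) / (7.8) = 0.026
  q = (-12 - (0.5)·0.000 - (-2)·1.000) / (6.5) = -1.538
  r = (5 - (2)·0.000 - (-3.3)·1.000) / (9.3) = 0.892
Iteration 2:
  p = (1 - (2.8)·-1.538 - (-2)·0.892) / (7.8) = 0.909
  q = (-12 - (0.5)·0.026 - (-2)·0.892) / (6.5) = -1.574
  r = (5 - (2)·0.026 - (-3.3)·-1.538) / (9.3) = -0.014
Iteration 3:
  p = (1 - (2.8)·-1.574 - (-2)·-0.014) / (7.8) = 0.690
  q = (-12 - (0.5)·0.909 - (-2)·-0.014) / (6.5) = -1.920
  r = (5 - (2)·0.909 - (-3.3)·-1.574) / (9.3) = -0.216

(0.690, -1.920, -0.216)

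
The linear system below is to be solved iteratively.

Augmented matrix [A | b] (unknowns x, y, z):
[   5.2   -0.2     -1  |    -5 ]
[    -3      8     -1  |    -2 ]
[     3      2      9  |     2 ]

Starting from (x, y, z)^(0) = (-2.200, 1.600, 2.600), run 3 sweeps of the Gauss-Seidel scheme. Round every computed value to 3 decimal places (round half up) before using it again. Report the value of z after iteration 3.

Iteration 1:
  x = (-5 - (-0.2)·1.600 - (-1)·2.600) / (5.2) = -0.400
  y = (-2 - (-3)·-0.400 - (-1)·2.600) / (8) = -0.075
  z = (2 - (3)·-0.400 - (2)·-0.075) / (9) = 0.372
Iteration 2:
  x = (-5 - (-0.2)·-0.075 - (-1)·0.372) / (5.2) = -0.893
  y = (-2 - (-3)·-0.893 - (-1)·0.372) / (8) = -0.538
  z = (2 - (3)·-0.893 - (2)·-0.538) / (9) = 0.639
Iteration 3:
  x = (-5 - (-0.2)·-0.538 - (-1)·0.639) / (5.2) = -0.859
  y = (-2 - (-3)·-0.859 - (-1)·0.639) / (8) = -0.492
  z = (2 - (3)·-0.859 - (2)·-0.492) / (9) = 0.618

0.618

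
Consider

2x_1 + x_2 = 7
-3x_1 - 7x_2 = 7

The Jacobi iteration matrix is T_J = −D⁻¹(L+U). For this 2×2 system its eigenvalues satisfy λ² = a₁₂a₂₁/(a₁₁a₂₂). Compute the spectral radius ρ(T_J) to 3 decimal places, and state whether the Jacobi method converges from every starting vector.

0.463

a₁₂a₂₁/(a₁₁a₂₂) = (1)·(-3) / ((2)·(-7)) = 0.214286
ρ = √|0.214286| = √0.214286 = 0.463
ρ < 1, so Jacobi converges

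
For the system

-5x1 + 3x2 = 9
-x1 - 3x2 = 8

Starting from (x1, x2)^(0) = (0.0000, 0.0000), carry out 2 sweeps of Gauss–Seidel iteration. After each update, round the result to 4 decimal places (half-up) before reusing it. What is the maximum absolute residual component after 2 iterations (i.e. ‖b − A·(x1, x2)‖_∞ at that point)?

1.2401

Iteration 1:
  x1 = (9 - (3)·0.0000) / (-5) = -1.8000
  x2 = (8 - (-1)·-1.8000) / (-3) = -2.0667
Iteration 2:
  x1 = (9 - (3)·-2.0667) / (-5) = -3.0400
  x2 = (8 - (-1)·-3.0400) / (-3) = -1.6533
Residual b − A·x = (-1.2401, 0.0001); ∞-norm = 1.2401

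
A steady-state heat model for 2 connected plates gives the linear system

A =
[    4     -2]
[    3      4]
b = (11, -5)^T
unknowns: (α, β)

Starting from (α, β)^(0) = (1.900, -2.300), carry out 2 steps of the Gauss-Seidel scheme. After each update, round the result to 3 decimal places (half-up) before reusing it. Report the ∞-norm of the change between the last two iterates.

0.075

Iteration 1:
  α = (11 - (-2)·-2.300) / (4) = 1.600
  β = (-5 - (3)·1.600) / (4) = -2.450
Iteration 2:
  α = (11 - (-2)·-2.450) / (4) = 1.525
  β = (-5 - (3)·1.525) / (4) = -2.394
Change: (-0.075, 0.056) → max |·| = 0.075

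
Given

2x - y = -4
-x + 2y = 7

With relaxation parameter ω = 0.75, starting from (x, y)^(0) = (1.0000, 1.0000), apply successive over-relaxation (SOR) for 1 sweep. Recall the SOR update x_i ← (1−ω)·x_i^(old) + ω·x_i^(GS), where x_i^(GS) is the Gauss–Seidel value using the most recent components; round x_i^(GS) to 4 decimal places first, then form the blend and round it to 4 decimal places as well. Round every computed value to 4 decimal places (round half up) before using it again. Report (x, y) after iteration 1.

(-0.8750, 2.5469)

Iteration 1:
  x: GS value = (-4 - (-1)·1.0000) / (2) = -1.5000;  x ← (1−ω)·1.0000 + ω·-1.5000 = -0.8750
  y: GS value = (7 - (-1)·-0.8750) / (2) = 3.0625;  y ← (1−ω)·1.0000 + ω·3.0625 = 2.5469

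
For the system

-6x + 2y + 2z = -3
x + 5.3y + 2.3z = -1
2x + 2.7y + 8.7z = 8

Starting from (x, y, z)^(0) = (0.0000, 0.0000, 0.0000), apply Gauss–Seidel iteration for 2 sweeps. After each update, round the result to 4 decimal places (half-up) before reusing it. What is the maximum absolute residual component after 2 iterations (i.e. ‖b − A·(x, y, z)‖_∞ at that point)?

0.6802

Iteration 1:
  x = (-3 - (2)·0.0000 - (2)·0.0000) / (-6) = 0.5000
  y = (-1 - (1)·0.5000 - (2.3)·0.0000) / (5.3) = -0.2830
  z = (8 - (2)·0.5000 - (2.7)·-0.2830) / (8.7) = 0.8924
Iteration 2:
  x = (-3 - (2)·-0.2830 - (2)·0.8924) / (-6) = 0.7031
  y = (-1 - (1)·0.7031 - (2.3)·0.8924) / (5.3) = -0.7086
  z = (8 - (2)·0.7031 - (2.7)·-0.7086) / (8.7) = 0.9778
Residual b − A·x = (0.6802, -0.1965, 0.0002); ∞-norm = 0.6802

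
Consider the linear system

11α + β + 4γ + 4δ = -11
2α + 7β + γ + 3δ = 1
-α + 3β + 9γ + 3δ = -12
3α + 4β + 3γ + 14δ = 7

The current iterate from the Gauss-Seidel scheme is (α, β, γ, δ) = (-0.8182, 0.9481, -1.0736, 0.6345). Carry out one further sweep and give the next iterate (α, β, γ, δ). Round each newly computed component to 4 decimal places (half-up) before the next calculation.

(-0.9265, 0.2890, -1.7441, 0.9897)

One sweep:
  α = (-11 - (1)·0.9481 - (4)·-1.0736 - (4)·0.6345) / (11) = -0.9265
  β = (1 - (2)·-0.9265 - (1)·-1.0736 - (3)·0.6345) / (7) = 0.2890
  γ = (-12 - (-1)·-0.9265 - (3)·0.2890 - (3)·0.6345) / (9) = -1.7441
  δ = (7 - (3)·-0.9265 - (4)·0.2890 - (3)·-1.7441) / (14) = 0.9897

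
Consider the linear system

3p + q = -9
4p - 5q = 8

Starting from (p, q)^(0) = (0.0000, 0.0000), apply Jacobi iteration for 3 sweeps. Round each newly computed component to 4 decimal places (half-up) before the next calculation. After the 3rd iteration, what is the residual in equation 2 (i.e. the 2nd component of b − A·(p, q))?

Iteration 1:
  p = (-9 - (1)·0.0000) / (3) = -3.0000
  q = (8 - (4)·0.0000) / (-5) = -1.6000
Iteration 2:
  p = (-9 - (1)·-1.6000) / (3) = -2.4667
  q = (8 - (4)·-3.0000) / (-5) = -4.0000
Iteration 3:
  p = (-9 - (1)·-4.0000) / (3) = -1.6667
  q = (8 - (4)·-2.4667) / (-5) = -3.5734
Residual b − A·x = (-0.4265, -3.2002)

-3.2002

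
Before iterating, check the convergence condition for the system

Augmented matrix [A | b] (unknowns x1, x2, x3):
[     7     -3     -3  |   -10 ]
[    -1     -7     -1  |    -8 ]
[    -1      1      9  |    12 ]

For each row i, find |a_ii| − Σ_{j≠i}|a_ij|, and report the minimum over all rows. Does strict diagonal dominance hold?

1

row 1: |7| − (3+3) = 1
row 2: |-7| − (1+1) = 5
row 3: |9| − (1+1) = 7
minimum over rows = 1 → strictly diagonally dominant (convergence guaranteed)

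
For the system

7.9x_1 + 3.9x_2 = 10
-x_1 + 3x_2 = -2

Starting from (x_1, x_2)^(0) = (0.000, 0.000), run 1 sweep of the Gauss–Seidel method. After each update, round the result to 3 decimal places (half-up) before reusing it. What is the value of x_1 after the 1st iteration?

1.266

Iteration 1:
  x_1 = (10 - (3.9)·0.000) / (7.9) = 1.266
  x_2 = (-2 - (-1)·1.266) / (3) = -0.245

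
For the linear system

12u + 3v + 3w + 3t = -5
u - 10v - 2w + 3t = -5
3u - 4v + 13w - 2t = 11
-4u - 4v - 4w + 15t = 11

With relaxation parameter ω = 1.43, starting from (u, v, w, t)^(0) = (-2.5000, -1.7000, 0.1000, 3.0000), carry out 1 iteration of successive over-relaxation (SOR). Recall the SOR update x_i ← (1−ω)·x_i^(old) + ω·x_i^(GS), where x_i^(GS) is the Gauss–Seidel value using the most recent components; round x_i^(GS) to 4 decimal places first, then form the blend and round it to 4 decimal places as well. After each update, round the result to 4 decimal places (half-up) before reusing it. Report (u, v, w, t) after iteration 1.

(-0.0214, 2.7014, 3.0226, 1.9332)

Iteration 1:
  u: GS value = (-5 - (3)·-1.7000 - (3)·0.1000 - (3)·3.0000) / (12) = -0.7667;  u ← (1−ω)·-2.5000 + ω·-0.7667 = -0.0214
  v: GS value = (-5 - (1)·-0.0214 - (-2)·0.1000 - (3)·3.0000) / (-10) = 1.3779;  v ← (1−ω)·-1.7000 + ω·1.3779 = 2.7014
  w: GS value = (11 - (3)·-0.0214 - (-4)·2.7014 - (-2)·3.0000) / (13) = 2.1438;  w ← (1−ω)·0.1000 + ω·2.1438 = 3.0226
  t: GS value = (11 - (-4)·-0.0214 - (-4)·2.7014 - (-4)·3.0226) / (15) = 2.2540;  t ← (1−ω)·3.0000 + ω·2.2540 = 1.9332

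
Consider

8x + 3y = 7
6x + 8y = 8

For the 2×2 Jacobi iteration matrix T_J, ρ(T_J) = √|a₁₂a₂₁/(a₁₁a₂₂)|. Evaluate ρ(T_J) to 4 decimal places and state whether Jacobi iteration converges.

a₁₂a₂₁/(a₁₁a₂₂) = (3)·(6) / ((8)·(8)) = 0.281250
ρ = √|0.281250| = √0.281250 = 0.5303
ρ < 1, so Jacobi converges

0.5303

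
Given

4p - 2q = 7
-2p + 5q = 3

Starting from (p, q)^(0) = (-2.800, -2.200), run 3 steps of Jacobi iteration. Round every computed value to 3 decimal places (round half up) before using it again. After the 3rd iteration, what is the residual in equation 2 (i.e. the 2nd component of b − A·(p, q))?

Iteration 1:
  p = (7 - (-2)·-2.200) / (4) = 0.650
  q = (3 - (-2)·-2.800) / (5) = -0.520
Iteration 2:
  p = (7 - (-2)·-0.520) / (4) = 1.490
  q = (3 - (-2)·0.650) / (5) = 0.860
Iteration 3:
  p = (7 - (-2)·0.860) / (4) = 2.180
  q = (3 - (-2)·1.490) / (5) = 1.196
Residual b − A·x = (0.672, 1.380)

1.380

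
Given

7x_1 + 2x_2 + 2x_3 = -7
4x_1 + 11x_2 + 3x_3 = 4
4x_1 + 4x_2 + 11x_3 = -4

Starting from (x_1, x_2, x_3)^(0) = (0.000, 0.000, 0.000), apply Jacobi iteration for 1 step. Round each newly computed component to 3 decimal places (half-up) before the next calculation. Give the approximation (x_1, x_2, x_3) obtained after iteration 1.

Iteration 1:
  x_1 = (-7 - (2)·0.000 - (2)·0.000) / (7) = -1.000
  x_2 = (4 - (4)·0.000 - (3)·0.000) / (11) = 0.364
  x_3 = (-4 - (4)·0.000 - (4)·0.000) / (11) = -0.364

(-1.000, 0.364, -0.364)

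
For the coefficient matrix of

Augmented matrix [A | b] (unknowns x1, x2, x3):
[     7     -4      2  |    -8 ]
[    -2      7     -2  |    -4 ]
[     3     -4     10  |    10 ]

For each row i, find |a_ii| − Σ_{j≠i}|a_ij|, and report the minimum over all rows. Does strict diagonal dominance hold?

row 1: |7| − (4+2) = 1
row 2: |7| − (2+2) = 3
row 3: |10| − (3+4) = 3
minimum over rows = 1 → strictly diagonally dominant (convergence guaranteed)

1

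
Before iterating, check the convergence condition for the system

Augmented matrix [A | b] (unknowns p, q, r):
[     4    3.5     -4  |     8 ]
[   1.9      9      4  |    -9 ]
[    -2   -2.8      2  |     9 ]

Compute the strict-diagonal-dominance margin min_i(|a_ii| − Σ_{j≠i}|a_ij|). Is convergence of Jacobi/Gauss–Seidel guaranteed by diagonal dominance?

-3.5

row 1: |4| − (3.5+4) = -3.5
row 2: |9| − (1.9+4) = 3.1
row 3: |2| − (2+2.8) = -2.8
minimum over rows = -3.5 → not strictly diagonally dominant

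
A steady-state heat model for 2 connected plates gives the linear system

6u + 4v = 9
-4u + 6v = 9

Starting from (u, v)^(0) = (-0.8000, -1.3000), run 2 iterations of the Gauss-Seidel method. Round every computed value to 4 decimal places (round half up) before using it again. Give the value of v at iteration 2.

Iteration 1:
  u = (9 - (4)·-1.3000) / (6) = 2.3667
  v = (9 - (-4)·2.3667) / (6) = 3.0778
Iteration 2:
  u = (9 - (4)·3.0778) / (6) = -0.5519
  v = (9 - (-4)·-0.5519) / (6) = 1.1321

1.1321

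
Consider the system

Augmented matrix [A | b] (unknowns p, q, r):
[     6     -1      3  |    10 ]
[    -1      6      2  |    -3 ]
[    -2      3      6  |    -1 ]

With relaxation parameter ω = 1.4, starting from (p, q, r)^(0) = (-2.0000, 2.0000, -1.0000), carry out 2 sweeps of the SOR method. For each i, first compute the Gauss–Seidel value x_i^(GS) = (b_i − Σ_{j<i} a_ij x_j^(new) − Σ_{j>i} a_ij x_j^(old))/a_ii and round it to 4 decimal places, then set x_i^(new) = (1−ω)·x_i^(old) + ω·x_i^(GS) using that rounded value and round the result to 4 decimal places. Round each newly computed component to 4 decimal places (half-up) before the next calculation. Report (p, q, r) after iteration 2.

Iteration 1:
  p: GS value = (10 - (-1)·2.0000 - (3)·-1.0000) / (6) = 2.5000;  p ← (1−ω)·-2.0000 + ω·2.5000 = 4.3000
  q: GS value = (-3 - (-1)·4.3000 - (2)·-1.0000) / (6) = 0.5500;  q ← (1−ω)·2.0000 + ω·0.5500 = -0.0300
  r: GS value = (-1 - (-2)·4.3000 - (3)·-0.0300) / (6) = 1.2817;  r ← (1−ω)·-1.0000 + ω·1.2817 = 2.1944
Iteration 2:
  p: GS value = (10 - (-1)·-0.0300 - (3)·2.1944) / (6) = 0.5645;  p ← (1−ω)·4.3000 + ω·0.5645 = -0.9297
  q: GS value = (-3 - (-1)·-0.9297 - (2)·2.1944) / (6) = -1.3864;  q ← (1−ω)·-0.0300 + ω·-1.3864 = -1.9290
  r: GS value = (-1 - (-2)·-0.9297 - (3)·-1.9290) / (6) = 0.4879;  r ← (1−ω)·2.1944 + ω·0.4879 = -0.1947

(-0.9297, -1.9290, -0.1947)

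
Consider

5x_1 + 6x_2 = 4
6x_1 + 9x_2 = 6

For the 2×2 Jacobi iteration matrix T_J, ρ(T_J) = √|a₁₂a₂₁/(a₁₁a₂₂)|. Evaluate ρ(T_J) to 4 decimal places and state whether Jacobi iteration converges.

0.8944

a₁₂a₂₁/(a₁₁a₂₂) = (6)·(6) / ((5)·(9)) = 0.800000
ρ = √|0.800000| = √0.800000 = 0.8944
ρ < 1, so Jacobi converges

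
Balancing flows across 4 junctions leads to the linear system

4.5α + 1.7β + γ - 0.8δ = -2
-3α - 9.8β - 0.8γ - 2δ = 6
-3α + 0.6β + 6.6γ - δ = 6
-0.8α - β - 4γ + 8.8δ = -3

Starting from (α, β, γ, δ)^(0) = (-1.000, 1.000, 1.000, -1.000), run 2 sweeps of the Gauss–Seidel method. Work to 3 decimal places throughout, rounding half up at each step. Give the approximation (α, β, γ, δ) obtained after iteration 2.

(-0.513, -0.397, 0.656, -0.134)

Iteration 1:
  α = (-2 - (1.7)·1.000 - (1)·1.000 - (-0.8)·-1.000) / (4.5) = -1.222
  β = (6 - (-3)·-1.222 - (-0.8)·1.000 - (-2)·-1.000) / (-9.8) = -0.116
  γ = (6 - (-3)·-1.222 - (0.6)·-0.116 - (-1)·-1.000) / (6.6) = 0.213
  δ = (-3 - (-0.8)·-1.222 - (-1)·-0.116 - (-4)·0.213) / (8.8) = -0.368
Iteration 2:
  α = (-2 - (1.7)·-0.116 - (1)·0.213 - (-0.8)·-0.368) / (4.5) = -0.513
  β = (6 - (-3)·-0.513 - (-0.8)·0.213 - (-2)·-0.368) / (-9.8) = -0.397
  γ = (6 - (-3)·-0.513 - (0.6)·-0.397 - (-1)·-0.368) / (6.6) = 0.656
  δ = (-3 - (-0.8)·-0.513 - (-1)·-0.397 - (-4)·0.656) / (8.8) = -0.134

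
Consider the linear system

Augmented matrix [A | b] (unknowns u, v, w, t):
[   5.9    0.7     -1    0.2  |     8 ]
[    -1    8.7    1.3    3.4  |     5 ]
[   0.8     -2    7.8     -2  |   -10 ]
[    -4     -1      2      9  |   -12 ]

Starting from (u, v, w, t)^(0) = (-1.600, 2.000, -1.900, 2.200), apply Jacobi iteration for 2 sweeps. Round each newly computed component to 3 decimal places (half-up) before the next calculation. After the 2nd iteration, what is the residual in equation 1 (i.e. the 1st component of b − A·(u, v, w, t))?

Iteration 1:
  u = (8 - (0.7)·2.000 - (-1)·-1.900 - (0.2)·2.200) / (5.9) = 0.722
  v = (5 - (-1)·-1.600 - (1.3)·-1.900 - (3.4)·2.200) / (8.7) = -0.185
  w = (-10 - (0.8)·-1.600 - (-2)·2.000 - (-2)·2.200) / (7.8) = -0.041
  t = (-12 - (-4)·-1.600 - (-1)·2.000 - (2)·-1.900) / (9) = -1.400
Iteration 2:
  u = (8 - (0.7)·-0.185 - (-1)·-0.041 - (0.2)·-1.400) / (5.9) = 1.418
  v = (5 - (-1)·0.722 - (1.3)·-0.041 - (3.4)·-1.400) / (8.7) = 1.211
  w = (-10 - (0.8)·0.722 - (-2)·-0.185 - (-2)·-1.400) / (7.8) = -1.763
  t = (-12 - (-4)·0.722 - (-1)·-0.185 - (2)·-0.041) / (9) = -1.024
Residual b − A·x = (-2.772, 1.656, 2.991, 7.625)

-2.772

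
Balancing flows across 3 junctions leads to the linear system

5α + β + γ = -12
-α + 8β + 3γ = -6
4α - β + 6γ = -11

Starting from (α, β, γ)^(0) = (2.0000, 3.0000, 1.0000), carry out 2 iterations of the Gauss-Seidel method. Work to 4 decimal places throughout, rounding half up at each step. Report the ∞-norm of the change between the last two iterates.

Iteration 1:
  α = (-12 - (1)·3.0000 - (1)·1.0000) / (5) = -3.2000
  β = (-6 - (-1)·-3.2000 - (3)·1.0000) / (8) = -1.5250
  γ = (-11 - (4)·-3.2000 - (-1)·-1.5250) / (6) = 0.0458
Iteration 2:
  α = (-12 - (1)·-1.5250 - (1)·0.0458) / (5) = -2.1042
  β = (-6 - (-1)·-2.1042 - (3)·0.0458) / (8) = -1.0302
  γ = (-11 - (4)·-2.1042 - (-1)·-1.0302) / (6) = -0.6022
Change: (1.0958, 0.4948, -0.6480) → max |·| = 1.0958

1.0958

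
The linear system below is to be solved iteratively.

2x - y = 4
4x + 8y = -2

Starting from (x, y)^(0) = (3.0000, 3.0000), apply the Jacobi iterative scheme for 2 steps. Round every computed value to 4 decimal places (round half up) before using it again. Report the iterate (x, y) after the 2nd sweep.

Iteration 1:
  x = (4 - (-1)·3.0000) / (2) = 3.5000
  y = (-2 - (4)·3.0000) / (8) = -1.7500
Iteration 2:
  x = (4 - (-1)·-1.7500) / (2) = 1.1250
  y = (-2 - (4)·3.5000) / (8) = -2.0000

(1.1250, -2.0000)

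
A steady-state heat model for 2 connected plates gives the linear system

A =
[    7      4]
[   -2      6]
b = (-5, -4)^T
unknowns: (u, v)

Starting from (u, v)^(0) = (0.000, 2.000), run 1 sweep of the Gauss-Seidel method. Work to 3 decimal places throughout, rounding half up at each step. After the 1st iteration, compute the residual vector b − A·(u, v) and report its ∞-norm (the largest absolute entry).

Iteration 1:
  u = (-5 - (4)·2.000) / (7) = -1.857
  v = (-4 - (-2)·-1.857) / (6) = -1.286
Residual b − A·x = (13.143, 0.002); ∞-norm = 13.143

13.143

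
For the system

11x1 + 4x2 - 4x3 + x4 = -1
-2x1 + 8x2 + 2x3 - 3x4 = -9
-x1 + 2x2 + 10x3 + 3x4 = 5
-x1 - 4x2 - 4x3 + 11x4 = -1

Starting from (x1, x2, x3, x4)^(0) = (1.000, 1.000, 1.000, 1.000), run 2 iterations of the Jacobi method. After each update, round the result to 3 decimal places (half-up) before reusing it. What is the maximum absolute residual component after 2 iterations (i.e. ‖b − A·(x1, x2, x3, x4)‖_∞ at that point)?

Iteration 1:
  x1 = (-1 - (4)·1.000 - (-4)·1.000 - (1)·1.000) / (11) = -0.182
  x2 = (-9 - (-2)·1.000 - (2)·1.000 - (-3)·1.000) / (8) = -0.750
  x3 = (5 - (-1)·1.000 - (2)·1.000 - (3)·1.000) / (10) = 0.100
  x4 = (-1 - (-1)·1.000 - (-4)·1.000 - (-4)·1.000) / (11) = 0.727
Iteration 2:
  x1 = (-1 - (4)·-0.750 - (-4)·0.100 - (1)·0.727) / (11) = 0.152
  x2 = (-9 - (-2)·-0.182 - (2)·0.100 - (-3)·0.727) / (8) = -0.923
  x3 = (5 - (-1)·-0.182 - (2)·-0.750 - (3)·0.727) / (10) = 0.414
  x4 = (-1 - (-1)·-0.182 - (-4)·-0.750 - (-4)·0.100) / (11) = -0.344
Residual b − A·x = (3.020, -3.172, 3.890, 0.900); ∞-norm = 3.890

3.890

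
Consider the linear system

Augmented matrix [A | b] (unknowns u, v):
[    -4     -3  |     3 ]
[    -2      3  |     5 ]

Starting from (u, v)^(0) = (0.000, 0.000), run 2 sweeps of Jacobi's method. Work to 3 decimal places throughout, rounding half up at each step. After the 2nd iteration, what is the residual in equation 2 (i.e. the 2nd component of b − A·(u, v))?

-2.501

Iteration 1:
  u = (3 - (-3)·0.000) / (-4) = -0.750
  v = (5 - (-2)·0.000) / (3) = 1.667
Iteration 2:
  u = (3 - (-3)·1.667) / (-4) = -2.000
  v = (5 - (-2)·-0.750) / (3) = 1.167
Residual b − A·x = (-1.499, -2.501)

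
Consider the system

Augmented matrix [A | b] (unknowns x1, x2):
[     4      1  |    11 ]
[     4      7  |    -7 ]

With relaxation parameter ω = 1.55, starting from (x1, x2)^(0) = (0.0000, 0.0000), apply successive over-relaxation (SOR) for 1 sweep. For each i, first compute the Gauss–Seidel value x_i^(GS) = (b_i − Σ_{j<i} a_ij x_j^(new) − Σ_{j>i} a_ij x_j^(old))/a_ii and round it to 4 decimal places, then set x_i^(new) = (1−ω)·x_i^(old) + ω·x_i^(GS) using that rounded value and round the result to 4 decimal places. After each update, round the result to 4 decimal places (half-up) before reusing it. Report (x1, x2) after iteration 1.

(4.2625, -5.3253)

Iteration 1:
  x1: GS value = (11 - (1)·0.0000) / (4) = 2.7500;  x1 ← (1−ω)·0.0000 + ω·2.7500 = 4.2625
  x2: GS value = (-7 - (4)·4.2625) / (7) = -3.4357;  x2 ← (1−ω)·0.0000 + ω·-3.4357 = -5.3253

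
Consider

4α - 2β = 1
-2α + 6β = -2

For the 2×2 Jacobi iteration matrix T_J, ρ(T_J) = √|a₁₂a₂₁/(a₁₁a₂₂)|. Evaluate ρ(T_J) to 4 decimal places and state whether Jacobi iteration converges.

0.4082

a₁₂a₂₁/(a₁₁a₂₂) = (-2)·(-2) / ((4)·(6)) = 0.166667
ρ = √|0.166667| = √0.166667 = 0.4082
ρ < 1, so Jacobi converges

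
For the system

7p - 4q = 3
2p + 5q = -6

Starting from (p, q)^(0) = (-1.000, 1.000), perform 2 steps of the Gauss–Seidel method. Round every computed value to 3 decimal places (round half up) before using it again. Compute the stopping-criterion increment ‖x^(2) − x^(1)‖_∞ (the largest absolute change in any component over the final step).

1.486

Iteration 1:
  p = (3 - (-4)·1.000) / (7) = 1.000
  q = (-6 - (2)·1.000) / (5) = -1.600
Iteration 2:
  p = (3 - (-4)·-1.600) / (7) = -0.486
  q = (-6 - (2)·-0.486) / (5) = -1.006
Change: (-1.486, 0.594) → max |·| = 1.486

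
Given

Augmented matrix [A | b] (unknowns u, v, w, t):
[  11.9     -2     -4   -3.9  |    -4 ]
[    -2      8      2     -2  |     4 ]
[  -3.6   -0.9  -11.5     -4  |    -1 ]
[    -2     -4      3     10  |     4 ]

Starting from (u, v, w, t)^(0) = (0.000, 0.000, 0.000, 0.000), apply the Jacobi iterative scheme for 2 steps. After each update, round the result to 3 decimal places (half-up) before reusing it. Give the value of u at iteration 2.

Iteration 1:
  u = (-4 - (-2)·0.000 - (-4)·0.000 - (-3.9)·0.000) / (11.9) = -0.336
  v = (4 - (-2)·0.000 - (2)·0.000 - (-2)·0.000) / (8) = 0.500
  w = (-1 - (-3.6)·0.000 - (-0.9)·0.000 - (-4)·0.000) / (-11.5) = 0.087
  t = (4 - (-2)·0.000 - (-4)·0.000 - (3)·0.000) / (10) = 0.400
Iteration 2:
  u = (-4 - (-2)·0.500 - (-4)·0.087 - (-3.9)·0.400) / (11.9) = -0.092
  v = (4 - (-2)·-0.336 - (2)·0.087 - (-2)·0.400) / (8) = 0.494
  w = (-1 - (-3.6)·-0.336 - (-0.9)·0.500 - (-4)·0.400) / (-11.5) = 0.014
  t = (4 - (-2)·-0.336 - (-4)·0.500 - (3)·0.087) / (10) = 0.507

-0.092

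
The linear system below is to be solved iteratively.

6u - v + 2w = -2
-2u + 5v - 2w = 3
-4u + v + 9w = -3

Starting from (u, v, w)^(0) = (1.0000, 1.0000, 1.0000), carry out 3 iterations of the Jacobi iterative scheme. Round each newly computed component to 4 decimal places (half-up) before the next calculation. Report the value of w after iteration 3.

-0.4222

Iteration 1:
  u = (-2 - (-1)·1.0000 - (2)·1.0000) / (6) = -0.5000
  v = (3 - (-2)·1.0000 - (-2)·1.0000) / (5) = 1.4000
  w = (-3 - (-4)·1.0000 - (1)·1.0000) / (9) = 0.0000
Iteration 2:
  u = (-2 - (-1)·1.4000 - (2)·0.0000) / (6) = -0.1000
  v = (3 - (-2)·-0.5000 - (-2)·0.0000) / (5) = 0.4000
  w = (-3 - (-4)·-0.5000 - (1)·1.4000) / (9) = -0.7111
Iteration 3:
  u = (-2 - (-1)·0.4000 - (2)·-0.7111) / (6) = -0.0296
  v = (3 - (-2)·-0.1000 - (-2)·-0.7111) / (5) = 0.2756
  w = (-3 - (-4)·-0.1000 - (1)·0.4000) / (9) = -0.4222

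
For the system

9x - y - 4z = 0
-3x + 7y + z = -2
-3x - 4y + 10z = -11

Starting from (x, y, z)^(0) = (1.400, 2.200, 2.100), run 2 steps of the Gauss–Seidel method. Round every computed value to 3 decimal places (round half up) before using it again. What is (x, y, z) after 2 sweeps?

(-0.355, -0.327, -1.337)

Iteration 1:
  x = (0 - (-1)·2.200 - (-4)·2.100) / (9) = 1.178
  y = (-2 - (-3)·1.178 - (1)·2.100) / (7) = -0.081
  z = (-11 - (-3)·1.178 - (-4)·-0.081) / (10) = -0.779
Iteration 2:
  x = (0 - (-1)·-0.081 - (-4)·-0.779) / (9) = -0.355
  y = (-2 - (-3)·-0.355 - (1)·-0.779) / (7) = -0.327
  z = (-11 - (-3)·-0.355 - (-4)·-0.327) / (10) = -1.337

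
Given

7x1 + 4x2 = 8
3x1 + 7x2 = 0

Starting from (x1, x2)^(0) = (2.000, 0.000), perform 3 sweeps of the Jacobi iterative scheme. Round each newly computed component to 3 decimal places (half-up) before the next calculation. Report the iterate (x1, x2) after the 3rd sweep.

(1.423, -0.700)

Iteration 1:
  x1 = (8 - (4)·0.000) / (7) = 1.143
  x2 = (0 - (3)·2.000) / (7) = -0.857
Iteration 2:
  x1 = (8 - (4)·-0.857) / (7) = 1.633
  x2 = (0 - (3)·1.143) / (7) = -0.490
Iteration 3:
  x1 = (8 - (4)·-0.490) / (7) = 1.423
  x2 = (0 - (3)·1.633) / (7) = -0.700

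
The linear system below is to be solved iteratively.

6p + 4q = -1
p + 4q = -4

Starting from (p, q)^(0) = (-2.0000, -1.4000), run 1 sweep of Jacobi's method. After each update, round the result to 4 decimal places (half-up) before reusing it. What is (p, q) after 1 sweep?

Iteration 1:
  p = (-1 - (4)·-1.4000) / (6) = 0.7667
  q = (-4 - (1)·-2.0000) / (4) = -0.5000

(0.7667, -0.5000)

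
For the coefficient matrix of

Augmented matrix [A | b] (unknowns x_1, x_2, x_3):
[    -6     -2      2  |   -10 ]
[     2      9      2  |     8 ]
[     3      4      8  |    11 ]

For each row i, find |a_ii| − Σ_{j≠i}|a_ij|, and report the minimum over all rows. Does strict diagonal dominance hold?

1

row 1: |-6| − (2+2) = 2
row 2: |9| − (2+2) = 5
row 3: |8| − (3+4) = 1
minimum over rows = 1 → strictly diagonally dominant (convergence guaranteed)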